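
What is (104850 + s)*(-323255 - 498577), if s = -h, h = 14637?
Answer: -74139930216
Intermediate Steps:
s = -14637 (s = -1*14637 = -14637)
(104850 + s)*(-323255 - 498577) = (104850 - 14637)*(-323255 - 498577) = 90213*(-821832) = -74139930216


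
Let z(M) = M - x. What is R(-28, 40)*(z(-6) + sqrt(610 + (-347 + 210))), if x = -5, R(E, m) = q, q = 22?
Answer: -22 + 22*sqrt(473) ≈ 456.47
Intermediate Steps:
R(E, m) = 22
z(M) = 5 + M (z(M) = M - 1*(-5) = M + 5 = 5 + M)
R(-28, 40)*(z(-6) + sqrt(610 + (-347 + 210))) = 22*((5 - 6) + sqrt(610 + (-347 + 210))) = 22*(-1 + sqrt(610 - 137)) = 22*(-1 + sqrt(473)) = -22 + 22*sqrt(473)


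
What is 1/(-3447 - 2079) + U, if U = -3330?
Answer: -18401581/5526 ≈ -3330.0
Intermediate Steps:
1/(-3447 - 2079) + U = 1/(-3447 - 2079) - 3330 = 1/(-5526) - 3330 = -1/5526 - 3330 = -18401581/5526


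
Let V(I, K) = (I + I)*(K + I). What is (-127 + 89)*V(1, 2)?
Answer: -228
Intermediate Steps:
V(I, K) = 2*I*(I + K) (V(I, K) = (2*I)*(I + K) = 2*I*(I + K))
(-127 + 89)*V(1, 2) = (-127 + 89)*(2*1*(1 + 2)) = -76*3 = -38*6 = -228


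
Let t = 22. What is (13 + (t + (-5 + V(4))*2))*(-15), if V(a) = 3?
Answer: -465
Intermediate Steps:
(13 + (t + (-5 + V(4))*2))*(-15) = (13 + (22 + (-5 + 3)*2))*(-15) = (13 + (22 - 2*2))*(-15) = (13 + (22 - 4))*(-15) = (13 + 18)*(-15) = 31*(-15) = -465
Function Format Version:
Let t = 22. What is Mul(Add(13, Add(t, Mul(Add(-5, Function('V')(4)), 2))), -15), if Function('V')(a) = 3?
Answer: -465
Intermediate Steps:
Mul(Add(13, Add(t, Mul(Add(-5, Function('V')(4)), 2))), -15) = Mul(Add(13, Add(22, Mul(Add(-5, 3), 2))), -15) = Mul(Add(13, Add(22, Mul(-2, 2))), -15) = Mul(Add(13, Add(22, -4)), -15) = Mul(Add(13, 18), -15) = Mul(31, -15) = -465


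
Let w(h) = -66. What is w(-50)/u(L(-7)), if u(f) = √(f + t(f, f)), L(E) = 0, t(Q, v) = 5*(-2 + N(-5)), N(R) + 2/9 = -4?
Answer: 99*I*√70/70 ≈ 11.833*I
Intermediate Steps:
N(R) = -38/9 (N(R) = -2/9 - 4 = -38/9)
t(Q, v) = -280/9 (t(Q, v) = 5*(-2 - 38/9) = 5*(-56/9) = -280/9)
u(f) = √(-280/9 + f) (u(f) = √(f - 280/9) = √(-280/9 + f))
w(-50)/u(L(-7)) = -66*3/√(-280 + 9*0) = -66*3/√(-280 + 0) = -66*(-3*I*√70/140) = -(-99)*I*√70/70 = 99*I*√70/70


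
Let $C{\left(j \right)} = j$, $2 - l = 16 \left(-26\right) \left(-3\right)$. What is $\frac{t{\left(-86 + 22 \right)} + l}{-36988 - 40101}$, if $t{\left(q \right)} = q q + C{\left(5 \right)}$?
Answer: $- \frac{2855}{77089} \approx -0.037035$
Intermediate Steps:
$l = -1246$ ($l = 2 - 16 \left(-26\right) \left(-3\right) = 2 - \left(-416\right) \left(-3\right) = 2 - 1248 = -1246$)
$t{\left(q \right)} = 5 + q^{2}$ ($t{\left(q \right)} = q q + 5 = q^{2} + 5 = 5 + q^{2}$)
$\frac{t{\left(-86 + 22 \right)} + l}{-36988 - 40101} = \frac{\left(5 + \left(-86 + 22\right)^{2}\right) - 1246}{-36988 - 40101} = \frac{\left(5 + \left(-64\right)^{2}\right) - 1246}{-77089} = \left(\left(5 + 4096\right) - 1246\right) \left(- \frac{1}{77089}\right) = \left(4101 - 1246\right) \left(- \frac{1}{77089}\right) = 2855 \left(- \frac{1}{77089}\right) = - \frac{2855}{77089}$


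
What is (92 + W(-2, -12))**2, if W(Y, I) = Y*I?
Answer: 13456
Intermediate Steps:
W(Y, I) = I*Y
(92 + W(-2, -12))**2 = (92 - 12*(-2))**2 = (92 + 24)**2 = 116**2 = 13456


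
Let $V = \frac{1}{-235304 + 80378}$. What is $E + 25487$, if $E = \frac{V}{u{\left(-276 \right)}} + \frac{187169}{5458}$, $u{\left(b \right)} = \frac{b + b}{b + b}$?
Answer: $\frac{5395112618408}{211396527} \approx 25521.0$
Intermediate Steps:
$u{\left(b \right)} = 1$ ($u{\left(b \right)} = \frac{2 b}{2 b} = 2 b \frac{1}{2 b} = 1$)
$V = - \frac{1}{154926}$ ($V = \frac{1}{-154926} = - \frac{1}{154926} \approx -6.4547 \cdot 10^{-6}$)
$E = \frac{7249334759}{211396527}$ ($E = - \frac{1}{154926 \cdot 1} + \frac{187169}{5458} = \left(- \frac{1}{154926}\right) 1 + 187169 \cdot \frac{1}{5458} = - \frac{1}{154926} + \frac{187169}{5458} = \frac{7249334759}{211396527} \approx 34.293$)
$E + 25487 = \frac{7249334759}{211396527} + 25487 = \frac{5395112618408}{211396527}$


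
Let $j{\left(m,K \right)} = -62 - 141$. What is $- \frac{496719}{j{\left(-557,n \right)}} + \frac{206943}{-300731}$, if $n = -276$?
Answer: $\frac{149336792160}{61048393} \approx 2446.2$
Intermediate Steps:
$j{\left(m,K \right)} = -203$
$- \frac{496719}{j{\left(-557,n \right)}} + \frac{206943}{-300731} = - \frac{496719}{-203} + \frac{206943}{-300731} = \left(-496719\right) \left(- \frac{1}{203}\right) + 206943 \left(- \frac{1}{300731}\right) = \frac{496719}{203} - \frac{206943}{300731} = \frac{149336792160}{61048393}$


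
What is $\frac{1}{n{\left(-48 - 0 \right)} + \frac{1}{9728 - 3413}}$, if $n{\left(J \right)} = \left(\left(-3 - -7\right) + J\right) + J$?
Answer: $- \frac{6315}{580979} \approx -0.01087$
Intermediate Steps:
$n{\left(J \right)} = 4 + 2 J$ ($n{\left(J \right)} = \left(\left(-3 + 7\right) + J\right) + J = \left(4 + J\right) + J = 4 + 2 J$)
$\frac{1}{n{\left(-48 - 0 \right)} + \frac{1}{9728 - 3413}} = \frac{1}{\left(4 + 2 \left(-48 - 0\right)\right) + \frac{1}{9728 - 3413}} = \frac{1}{\left(4 + 2 \left(-48 + 0\right)\right) + \frac{1}{6315}} = \frac{1}{\left(4 + 2 \left(-48\right)\right) + \frac{1}{6315}} = \frac{1}{\left(4 - 96\right) + \frac{1}{6315}} = \frac{1}{-92 + \frac{1}{6315}} = \frac{1}{- \frac{580979}{6315}} = - \frac{6315}{580979}$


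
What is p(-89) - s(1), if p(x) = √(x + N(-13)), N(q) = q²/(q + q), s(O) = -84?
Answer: 84 + I*√382/2 ≈ 84.0 + 9.7724*I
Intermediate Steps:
N(q) = q/2 (N(q) = q²/((2*q)) = (1/(2*q))*q² = q/2)
p(x) = √(-13/2 + x) (p(x) = √(x + (½)*(-13)) = √(x - 13/2) = √(-13/2 + x))
p(-89) - s(1) = √(-26 + 4*(-89))/2 - 1*(-84) = √(-26 - 356)/2 + 84 = √(-382)/2 + 84 = (I*√382)/2 + 84 = I*√382/2 + 84 = 84 + I*√382/2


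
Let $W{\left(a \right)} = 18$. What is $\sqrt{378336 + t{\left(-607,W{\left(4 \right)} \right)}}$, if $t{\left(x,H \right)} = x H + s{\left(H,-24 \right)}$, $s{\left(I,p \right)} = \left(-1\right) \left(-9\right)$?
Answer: $\sqrt{367419} \approx 606.15$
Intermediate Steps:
$s{\left(I,p \right)} = 9$
$t{\left(x,H \right)} = 9 + H x$ ($t{\left(x,H \right)} = x H + 9 = H x + 9 = 9 + H x$)
$\sqrt{378336 + t{\left(-607,W{\left(4 \right)} \right)}} = \sqrt{378336 + \left(9 + 18 \left(-607\right)\right)} = \sqrt{378336 + \left(9 - 10926\right)} = \sqrt{378336 - 10917} = \sqrt{367419}$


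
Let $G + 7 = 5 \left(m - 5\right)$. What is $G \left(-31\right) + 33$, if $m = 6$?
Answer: $95$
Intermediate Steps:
$G = -2$ ($G = -7 + 5 \left(6 - 5\right) = -7 + 5 \cdot 1 = -7 + 5 = -2$)
$G \left(-31\right) + 33 = \left(-2\right) \left(-31\right) + 33 = 62 + 33 = 95$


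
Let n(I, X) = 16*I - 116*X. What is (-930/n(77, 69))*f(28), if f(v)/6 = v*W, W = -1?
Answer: -39060/1693 ≈ -23.071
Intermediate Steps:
n(I, X) = -116*X + 16*I
f(v) = -6*v (f(v) = 6*(v*(-1)) = 6*(-v) = -6*v)
(-930/n(77, 69))*f(28) = (-930/(-116*69 + 16*77))*(-6*28) = -930/(-8004 + 1232)*(-168) = -930/(-6772)*(-168) = -930*(-1/6772)*(-168) = (465/3386)*(-168) = -39060/1693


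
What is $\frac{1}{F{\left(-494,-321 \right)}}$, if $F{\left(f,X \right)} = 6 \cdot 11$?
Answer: $\frac{1}{66} \approx 0.015152$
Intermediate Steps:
$F{\left(f,X \right)} = 66$
$\frac{1}{F{\left(-494,-321 \right)}} = \frac{1}{66}$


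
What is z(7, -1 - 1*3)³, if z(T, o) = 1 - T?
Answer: -216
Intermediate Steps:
z(7, -1 - 1*3)³ = (1 - 1*7)³ = (1 - 7)³ = (-6)³ = -216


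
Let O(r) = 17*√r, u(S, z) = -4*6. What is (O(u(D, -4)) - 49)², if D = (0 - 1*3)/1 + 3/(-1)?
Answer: (49 - 34*I*√6)² ≈ -4535.0 - 8161.7*I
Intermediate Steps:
D = -6 (D = (0 - 3)*1 + 3*(-1) = -3*1 - 3 = -3 - 3 = -6)
u(S, z) = -24
(O(u(D, -4)) - 49)² = (17*√(-24) - 49)² = (17*(2*I*√6) - 49)² = (34*I*√6 - 49)² = (-49 + 34*I*√6)²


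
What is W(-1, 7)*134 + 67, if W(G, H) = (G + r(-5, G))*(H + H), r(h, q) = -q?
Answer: 67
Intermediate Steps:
W(G, H) = 0 (W(G, H) = (G - G)*(H + H) = 0*(2*H) = 0)
W(-1, 7)*134 + 67 = 0*134 + 67 = 0 + 67 = 67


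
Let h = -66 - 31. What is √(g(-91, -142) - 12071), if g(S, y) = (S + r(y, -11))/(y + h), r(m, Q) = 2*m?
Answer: I*√689417966/239 ≈ 109.86*I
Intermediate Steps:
h = -97
g(S, y) = (S + 2*y)/(-97 + y) (g(S, y) = (S + 2*y)/(y - 97) = (S + 2*y)/(-97 + y))
√(g(-91, -142) - 12071) = √((-91 + 2*(-142))/(-97 - 142) - 12071) = √((-91 - 284)/(-239) - 12071) = √(-1/239*(-375) - 12071) = √(375/239 - 12071) = √(-2884594/239) = I*√689417966/239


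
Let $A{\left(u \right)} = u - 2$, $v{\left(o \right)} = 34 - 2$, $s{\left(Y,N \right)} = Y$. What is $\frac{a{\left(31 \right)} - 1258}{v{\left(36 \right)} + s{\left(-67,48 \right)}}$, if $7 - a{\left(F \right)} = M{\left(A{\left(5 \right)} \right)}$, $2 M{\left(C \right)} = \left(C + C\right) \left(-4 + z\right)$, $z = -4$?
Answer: $\frac{1227}{35} \approx 35.057$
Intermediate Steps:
$v{\left(o \right)} = 32$ ($v{\left(o \right)} = 34 - 2 = 32$)
$A{\left(u \right)} = -2 + u$
$M{\left(C \right)} = - 8 C$ ($M{\left(C \right)} = \frac{\left(C + C\right) \left(-4 - 4\right)}{2} = \frac{2 C \left(-8\right)}{2} = \frac{\left(-16\right) C}{2} = - 8 C$)
$a{\left(F \right)} = 31$ ($a{\left(F \right)} = 7 - - 8 \left(-2 + 5\right) = 7 - \left(-8\right) 3 = 7 - -24 = 7 + 24 = 31$)
$\frac{a{\left(31 \right)} - 1258}{v{\left(36 \right)} + s{\left(-67,48 \right)}} = \frac{31 - 1258}{32 - 67} = - \frac{1227}{-35} = \left(-1227\right) \left(- \frac{1}{35}\right) = \frac{1227}{35}$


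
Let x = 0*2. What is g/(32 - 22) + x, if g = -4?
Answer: -2/5 ≈ -0.40000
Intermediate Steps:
x = 0
g/(32 - 22) + x = -4/(32 - 22) + 0 = -4/10 + 0 = -4*1/10 + 0 = -2/5 + 0 = -2/5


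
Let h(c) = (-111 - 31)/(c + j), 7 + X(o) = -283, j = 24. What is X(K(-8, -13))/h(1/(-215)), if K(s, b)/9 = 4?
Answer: 149611/3053 ≈ 49.005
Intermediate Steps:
K(s, b) = 36 (K(s, b) = 9*4 = 36)
X(o) = -290 (X(o) = -7 - 283 = -290)
h(c) = -142/(24 + c) (h(c) = (-111 - 31)/(c + 24) = -142/(24 + c))
X(K(-8, -13))/h(1/(-215)) = -290/((-142/(24 + 1/(-215)))) = -290/((-142/(24 - 1/215))) = -290/((-142/5159/215)) = -290/((-142*215/5159)) = -290/(-30530/5159) = -290*(-5159/30530) = 149611/3053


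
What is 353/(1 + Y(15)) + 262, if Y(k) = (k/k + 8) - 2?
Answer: 2449/8 ≈ 306.13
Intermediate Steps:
Y(k) = 7 (Y(k) = (1 + 8) - 2 = 9 - 2 = 7)
353/(1 + Y(15)) + 262 = 353/(1 + 7) + 262 = 353/8 + 262 = 2449/8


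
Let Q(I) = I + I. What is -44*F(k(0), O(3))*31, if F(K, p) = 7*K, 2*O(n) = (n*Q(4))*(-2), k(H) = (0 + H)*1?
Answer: 0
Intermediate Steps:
Q(I) = 2*I
k(H) = H (k(H) = H*1 = H)
O(n) = -8*n (O(n) = ((n*(2*4))*(-2))/2 = ((n*8)*(-2))/2 = ((8*n)*(-2))/2 = (-16*n)/2 = -8*n)
-44*F(k(0), O(3))*31 = -308*0*31 = -44*0*31 = 0*31 = 0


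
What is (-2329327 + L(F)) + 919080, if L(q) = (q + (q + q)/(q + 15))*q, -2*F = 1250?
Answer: -62275067/61 ≈ -1.0209e+6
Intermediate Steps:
F = -625 (F = -1/2*1250 = -625)
L(q) = q*(q + 2*q/(15 + q)) (L(q) = (q + (2*q)/(15 + q))*q = (q + 2*q/(15 + q))*q = q*(q + 2*q/(15 + q)))
(-2329327 + L(F)) + 919080 = (-2329327 + (-625)**2*(17 - 625)/(15 - 625)) + 919080 = (-2329327 + 390625*(-608)/(-610)) + 919080 = (-2329327 + 390625*(-1/610)*(-608)) + 919080 = (-2329327 + 23750000/61) + 919080 = -118338947/61 + 919080 = -62275067/61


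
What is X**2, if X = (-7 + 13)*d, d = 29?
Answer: 30276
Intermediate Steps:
X = 174 (X = (-7 + 13)*29 = 6*29 = 174)
X**2 = 174**2 = 30276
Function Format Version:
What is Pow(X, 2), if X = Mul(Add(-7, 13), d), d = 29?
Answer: 30276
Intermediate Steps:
X = 174 (X = Mul(Add(-7, 13), 29) = Mul(6, 29) = 174)
Pow(X, 2) = Pow(174, 2) = 30276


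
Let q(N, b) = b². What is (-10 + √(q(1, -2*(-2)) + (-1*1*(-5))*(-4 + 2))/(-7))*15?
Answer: -150 - 15*√6/7 ≈ -155.25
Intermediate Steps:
(-10 + √(q(1, -2*(-2)) + (-1*1*(-5))*(-4 + 2))/(-7))*15 = (-10 + √((-2*(-2))² + (-1*1*(-5))*(-4 + 2))/(-7))*15 = (-10 + √(4² - 1*(-5)*(-2))*(-⅐))*15 = (-10 + √(16 + 5*(-2))*(-⅐))*15 = (-10 + √(16 - 10)*(-⅐))*15 = (-10 + √6*(-⅐))*15 = (-10 - √6/7)*15 = -150 - 15*√6/7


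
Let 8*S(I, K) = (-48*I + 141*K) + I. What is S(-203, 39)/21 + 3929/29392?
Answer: 55339469/617232 ≈ 89.657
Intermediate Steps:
S(I, K) = -47*I/8 + 141*K/8 (S(I, K) = ((-48*I + 141*K) + I)/8 = (-47*I + 141*K)/8 = -47*I/8 + 141*K/8)
S(-203, 39)/21 + 3929/29392 = (-47/8*(-203) + (141/8)*39)/21 + 3929/29392 = (9541/8 + 5499/8)*(1/21) + 3929*(1/29392) = 1880*(1/21) + 3929/29392 = 1880/21 + 3929/29392 = 55339469/617232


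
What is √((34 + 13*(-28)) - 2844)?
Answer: 23*I*√6 ≈ 56.338*I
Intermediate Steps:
√((34 + 13*(-28)) - 2844) = √((34 - 364) - 2844) = √(-330 - 2844) = √(-3174) = 23*I*√6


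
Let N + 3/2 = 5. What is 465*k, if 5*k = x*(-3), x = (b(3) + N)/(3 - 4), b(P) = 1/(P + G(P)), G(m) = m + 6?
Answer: 3999/4 ≈ 999.75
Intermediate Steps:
G(m) = 6 + m
N = 7/2 (N = -3/2 + 5 = 7/2 ≈ 3.5000)
b(P) = 1/(6 + 2*P) (b(P) = 1/(P + (6 + P)) = 1/(6 + 2*P))
x = -43/12 (x = (1/(2*(3 + 3)) + 7/2)/(3 - 4) = ((½)/6 + 7/2)/(-1) = ((½)*(⅙) + 7/2)*(-1) = (1/12 + 7/2)*(-1) = (43/12)*(-1) = -43/12 ≈ -3.5833)
k = 43/20 (k = (-43/12*(-3))/5 = (⅕)*(43/4) = 43/20 ≈ 2.1500)
465*k = 465*(43/20) = 3999/4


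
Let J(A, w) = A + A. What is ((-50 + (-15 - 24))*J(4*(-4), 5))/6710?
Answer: 1424/3355 ≈ 0.42444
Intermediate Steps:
J(A, w) = 2*A
((-50 + (-15 - 24))*J(4*(-4), 5))/6710 = ((-50 + (-15 - 24))*(2*(4*(-4))))/6710 = ((-50 - 39)*(2*(-16)))*(1/6710) = -89*(-32)*(1/6710) = 2848*(1/6710) = 1424/3355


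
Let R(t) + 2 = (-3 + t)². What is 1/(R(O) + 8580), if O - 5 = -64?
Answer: 1/12422 ≈ 8.0502e-5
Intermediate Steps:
O = -59 (O = 5 - 64 = -59)
R(t) = -2 + (-3 + t)²
1/(R(O) + 8580) = 1/((-2 + (-3 - 59)²) + 8580) = 1/((-2 + (-62)²) + 8580) = 1/((-2 + 3844) + 8580) = 1/(3842 + 8580) = 1/12422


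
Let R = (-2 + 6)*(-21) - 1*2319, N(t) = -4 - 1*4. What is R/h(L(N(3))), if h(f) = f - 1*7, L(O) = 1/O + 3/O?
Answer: 1602/5 ≈ 320.40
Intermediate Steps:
N(t) = -8 (N(t) = -4 - 4 = -8)
L(O) = 4/O (L(O) = 1/O + 3/O = 4/O)
h(f) = -7 + f (h(f) = f - 7 = -7 + f)
R = -2403 (R = 4*(-21) - 2319 = -84 - 2319 = -2403)
R/h(L(N(3))) = -2403/(-7 + 4/(-8)) = -2403/(-7 + 4*(-⅛)) = -2403/(-7 - ½) = -2403/(-15/2) = -2403*(-2/15) = 1602/5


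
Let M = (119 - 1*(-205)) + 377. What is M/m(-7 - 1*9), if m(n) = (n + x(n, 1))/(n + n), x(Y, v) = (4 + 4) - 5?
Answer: 22432/13 ≈ 1725.5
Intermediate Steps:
x(Y, v) = 3 (x(Y, v) = 8 - 5 = 3)
m(n) = (3 + n)/(2*n) (m(n) = (n + 3)/(n + n) = (3 + n)/((2*n)) = (3 + n)*(1/(2*n)) = (3 + n)/(2*n))
M = 701 (M = (119 + 205) + 377 = 324 + 377 = 701)
M/m(-7 - 1*9) = 701/(((3 + (-7 - 1*9))/(2*(-7 - 1*9)))) = 701/(((3 + (-7 - 9))/(2*(-7 - 9)))) = 701/(((½)*(3 - 16)/(-16))) = 701/(((½)*(-1/16)*(-13))) = 701/(13/32) = 701*(32/13) = 22432/13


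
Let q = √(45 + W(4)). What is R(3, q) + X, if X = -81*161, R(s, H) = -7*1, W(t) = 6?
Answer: -13048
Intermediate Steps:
q = √51 (q = √(45 + 6) = √51 ≈ 7.1414)
R(s, H) = -7
X = -13041
R(3, q) + X = -7 - 13041 = -13048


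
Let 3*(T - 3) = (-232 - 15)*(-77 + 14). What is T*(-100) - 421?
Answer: -519421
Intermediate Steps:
T = 5190 (T = 3 + ((-232 - 15)*(-77 + 14))/3 = 3 + (-247*(-63))/3 = 3 + (⅓)*15561 = 3 + 5187 = 5190)
T*(-100) - 421 = 5190*(-100) - 421 = -519000 - 421 = -519421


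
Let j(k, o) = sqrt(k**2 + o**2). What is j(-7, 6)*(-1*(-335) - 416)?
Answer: -81*sqrt(85) ≈ -746.78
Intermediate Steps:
j(-7, 6)*(-1*(-335) - 416) = sqrt((-7)**2 + 6**2)*(-1*(-335) - 416) = sqrt(49 + 36)*(335 - 416) = sqrt(85)*(-81) = -81*sqrt(85)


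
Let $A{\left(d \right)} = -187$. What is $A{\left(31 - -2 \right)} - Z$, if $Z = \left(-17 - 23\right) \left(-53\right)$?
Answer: $-2307$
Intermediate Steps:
$Z = 2120$ ($Z = \left(-40\right) \left(-53\right) = 2120$)
$A{\left(31 - -2 \right)} - Z = -187 - 2120 = -2307$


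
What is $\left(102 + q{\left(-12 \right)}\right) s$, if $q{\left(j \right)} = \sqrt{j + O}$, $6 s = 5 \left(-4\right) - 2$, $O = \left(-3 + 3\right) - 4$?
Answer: $-374 - \frac{44 i}{3} \approx -374.0 - 14.667 i$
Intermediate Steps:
$O = -4$ ($O = 0 - 4 = -4$)
$s = - \frac{11}{3}$ ($s = \frac{5 \left(-4\right) - 2}{6} = \frac{-20 - 2}{6} = \frac{1}{6} \left(-22\right) = - \frac{11}{3} \approx -3.6667$)
$q{\left(j \right)} = \sqrt{-4 + j}$ ($q{\left(j \right)} = \sqrt{j - 4} = \sqrt{-4 + j}$)
$\left(102 + q{\left(-12 \right)}\right) s = \left(102 + \sqrt{-4 - 12}\right) \left(- \frac{11}{3}\right) = \left(102 + \sqrt{-16}\right) \left(- \frac{11}{3}\right) = \left(102 + 4 i\right) \left(- \frac{11}{3}\right) = -374 - \frac{44 i}{3}$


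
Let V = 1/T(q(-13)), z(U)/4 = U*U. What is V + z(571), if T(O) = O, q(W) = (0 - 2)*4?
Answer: 10433311/8 ≈ 1.3042e+6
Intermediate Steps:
q(W) = -8 (q(W) = -2*4 = -8)
z(U) = 4*U² (z(U) = 4*(U*U) = 4*U²)
V = -⅛ (V = 1/(-8) = -⅛ ≈ -0.12500)
V + z(571) = -⅛ + 4*571² = -⅛ + 4*326041 = -⅛ + 1304164 = 10433311/8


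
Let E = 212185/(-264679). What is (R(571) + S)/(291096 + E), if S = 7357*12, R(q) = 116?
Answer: 23397623600/77046785999 ≈ 0.30368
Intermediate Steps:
S = 88284
E = -212185/264679 (E = 212185*(-1/264679) = -212185/264679 ≈ -0.80167)
(R(571) + S)/(291096 + E) = (116 + 88284)/(291096 - 212185/264679) = 88400/(77046785999/264679) = 88400*(264679/77046785999) = 23397623600/77046785999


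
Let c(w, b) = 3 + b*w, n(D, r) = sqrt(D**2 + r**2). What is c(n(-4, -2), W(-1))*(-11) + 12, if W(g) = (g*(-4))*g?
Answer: -21 + 88*sqrt(5) ≈ 175.77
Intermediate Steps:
W(g) = -4*g**2 (W(g) = (-4*g)*g = -4*g**2)
c(n(-4, -2), W(-1))*(-11) + 12 = (3 + (-4*(-1)**2)*sqrt((-4)**2 + (-2)**2))*(-11) + 12 = (3 + (-4*1)*sqrt(16 + 4))*(-11) + 12 = (3 - 8*sqrt(5))*(-11) + 12 = (-33 + 88*sqrt(5)) + 12 = -21 + 88*sqrt(5)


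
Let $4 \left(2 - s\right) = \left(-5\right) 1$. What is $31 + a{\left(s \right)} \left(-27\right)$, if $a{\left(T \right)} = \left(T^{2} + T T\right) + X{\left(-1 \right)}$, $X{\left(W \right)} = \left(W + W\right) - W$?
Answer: $- \frac{4099}{8} \approx -512.38$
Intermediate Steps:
$s = \frac{13}{4}$ ($s = 2 - \frac{\left(-5\right) 1}{4} = 2 - - \frac{5}{4} = 2 + \frac{5}{4} = \frac{13}{4} \approx 3.25$)
$X{\left(W \right)} = W$ ($X{\left(W \right)} = 2 W - W = W$)
$a{\left(T \right)} = -1 + 2 T^{2}$ ($a{\left(T \right)} = \left(T^{2} + T T\right) - 1 = \left(T^{2} + T^{2}\right) - 1 = 2 T^{2} - 1 = -1 + 2 T^{2}$)
$31 + a{\left(s \right)} \left(-27\right) = 31 + \left(-1 + 2 \left(\frac{13}{4}\right)^{2}\right) \left(-27\right) = 31 + \left(-1 + 2 \cdot \frac{169}{16}\right) \left(-27\right) = 31 + \left(-1 + \frac{169}{8}\right) \left(-27\right) = 31 + \frac{161}{8} \left(-27\right) = 31 - \frac{4347}{8} = - \frac{4099}{8}$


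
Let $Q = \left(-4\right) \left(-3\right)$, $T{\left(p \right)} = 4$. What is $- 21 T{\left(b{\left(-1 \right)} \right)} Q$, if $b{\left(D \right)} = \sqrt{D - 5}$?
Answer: $-1008$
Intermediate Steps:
$b{\left(D \right)} = \sqrt{-5 + D}$
$Q = 12$
$- 21 T{\left(b{\left(-1 \right)} \right)} Q = \left(-21\right) 4 \cdot 12 = \left(-84\right) 12 = -1008$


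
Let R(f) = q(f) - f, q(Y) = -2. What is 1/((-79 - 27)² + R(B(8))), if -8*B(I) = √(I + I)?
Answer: 2/22469 ≈ 8.9012e-5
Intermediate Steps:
B(I) = -√2*√I/8 (B(I) = -√(I + I)/8 = -√2*√I/8)
R(f) = -2 - f
1/((-79 - 27)² + R(B(8))) = 1/((-79 - 27)² + (-2 - (-1)*√2*√8/8)) = 1/((-106)² + (-2 - (-1)*√2*2*√2/8)) = 1/(11236 + (-2 - 1*(-½))) = 1/(11236 + (-2 + ½)) = 1/(11236 - 3/2) = 1/(22469/2) = 2/22469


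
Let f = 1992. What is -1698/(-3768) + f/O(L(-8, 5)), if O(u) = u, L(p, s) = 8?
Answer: 156655/628 ≈ 249.45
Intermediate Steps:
-1698/(-3768) + f/O(L(-8, 5)) = -1698/(-3768) + 1992/8 = -1698*(-1/3768) + 1992*(⅛) = 283/628 + 249 = 156655/628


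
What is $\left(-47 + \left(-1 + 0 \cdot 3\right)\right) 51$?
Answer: $-2448$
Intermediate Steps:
$\left(-47 + \left(-1 + 0 \cdot 3\right)\right) 51 = \left(-47 + \left(-1 + 0\right)\right) 51 = \left(-47 - 1\right) 51 = \left(-48\right) 51 = -2448$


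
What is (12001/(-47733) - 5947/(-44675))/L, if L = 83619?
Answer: -252276524/178315157353725 ≈ -1.4148e-6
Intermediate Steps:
(12001/(-47733) - 5947/(-44675))/L = (12001/(-47733) - 5947/(-44675))/83619 = (12001*(-1/47733) - 5947*(-1/44675))*(1/83619) = (-12001/47733 + 5947/44675)*(1/83619) = -252276524/2132471775*1/83619 = -252276524/178315157353725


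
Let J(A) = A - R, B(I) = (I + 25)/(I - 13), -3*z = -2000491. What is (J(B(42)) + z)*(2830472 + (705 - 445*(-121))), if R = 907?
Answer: 55715093838894/29 ≈ 1.9212e+12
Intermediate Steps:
z = 2000491/3 (z = -1/3*(-2000491) = 2000491/3 ≈ 6.6683e+5)
B(I) = (25 + I)/(-13 + I)
J(A) = -907 + A (J(A) = A - 1*907 = A - 907 = -907 + A)
(J(B(42)) + z)*(2830472 + (705 - 445*(-121))) = ((-907 + (25 + 42)/(-13 + 42)) + 2000491/3)*(2830472 + (705 - 445*(-121))) = ((-907 + 67/29) + 2000491/3)*(2830472 + (705 + 53845)) = ((-907 + (1/29)*67) + 2000491/3)*(2830472 + 54550) = ((-907 + 67/29) + 2000491/3)*2885022 = (-26236/29 + 2000491/3)*2885022 = (57935531/87)*2885022 = 55715093838894/29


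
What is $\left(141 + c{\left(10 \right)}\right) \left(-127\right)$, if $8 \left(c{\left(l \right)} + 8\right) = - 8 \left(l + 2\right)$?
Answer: $-15367$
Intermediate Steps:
$c{\left(l \right)} = -10 - l$ ($c{\left(l \right)} = -8 + \frac{\left(-8\right) \left(l + 2\right)}{8} = -8 + \frac{\left(-8\right) \left(2 + l\right)}{8} = -8 + \frac{-16 - 8 l}{8} = -8 - \left(2 + l\right) = -10 - l$)
$\left(141 + c{\left(10 \right)}\right) \left(-127\right) = \left(141 - 20\right) \left(-127\right) = 121 \left(-127\right) = -15367$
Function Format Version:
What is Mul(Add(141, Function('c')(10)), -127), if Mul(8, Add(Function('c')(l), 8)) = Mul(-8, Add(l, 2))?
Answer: -15367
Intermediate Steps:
Function('c')(l) = Add(-10, Mul(-1, l)) (Function('c')(l) = Add(-8, Mul(Rational(1, 8), Mul(-8, Add(l, 2)))) = Add(-8, Mul(Rational(1, 8), Mul(-8, Add(2, l)))) = Add(-8, Mul(Rational(1, 8), Add(-16, Mul(-8, l)))) = Add(-8, Add(-2, Mul(-1, l))) = Add(-10, Mul(-1, l)))
Mul(Add(141, Function('c')(10)), -127) = Mul(Add(141, Add(-10, Mul(-1, 10))), -127) = Mul(Add(141, Add(-10, -10)), -127) = Mul(Add(141, -20), -127) = Mul(121, -127) = -15367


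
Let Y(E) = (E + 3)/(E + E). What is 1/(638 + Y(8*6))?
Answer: 32/20433 ≈ 0.0015661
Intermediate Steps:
Y(E) = (3 + E)/(2*E) (Y(E) = (3 + E)/((2*E)) = (3 + E)*(1/(2*E)) = (3 + E)/(2*E))
1/(638 + Y(8*6)) = 1/(638 + (3 + 8*6)/(2*((8*6)))) = 1/(638 + (1/2)*(3 + 48)/48) = 1/(638 + (1/2)*(1/48)*51) = 1/(638 + 17/32) = 1/(20433/32) = 32/20433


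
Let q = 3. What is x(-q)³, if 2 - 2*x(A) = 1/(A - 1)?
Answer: 729/512 ≈ 1.4238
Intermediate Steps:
x(A) = 1 - 1/(2*(-1 + A)) (x(A) = 1 - 1/(2*(A - 1)) = 1 - 1/(2*(-1 + A)))
x(-q)³ = ((-3/2 - 1*3)/(-1 - 1*3))³ = ((-3/2 - 3)/(-1 - 3))³ = (-9/2/(-4))³ = (-¼*(-9/2))³ = (9/8)³ = 729/512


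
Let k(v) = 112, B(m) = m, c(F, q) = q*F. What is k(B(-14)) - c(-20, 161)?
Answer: 3332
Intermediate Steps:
c(F, q) = F*q
k(B(-14)) - c(-20, 161) = 112 - (-20)*161 = 112 - 1*(-3220) = 112 + 3220 = 3332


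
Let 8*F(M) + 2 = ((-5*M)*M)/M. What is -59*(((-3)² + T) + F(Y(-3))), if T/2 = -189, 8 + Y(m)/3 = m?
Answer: 164551/8 ≈ 20569.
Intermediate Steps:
Y(m) = -24 + 3*m
T = -378 (T = 2*(-189) = -378)
F(M) = -¼ - 5*M/8 (F(M) = -¼ + (((-5*M)*M)/M)/8 = -¼ + ((-5*M²)/M)/8 = -¼ + (-5*M)/8 = -¼ - 5*M/8)
-59*(((-3)² + T) + F(Y(-3))) = -59*(((-3)² - 378) + (-¼ - 5*(-24 + 3*(-3))/8)) = -59*((9 - 378) + (-¼ - 5*(-24 - 9)/8)) = -59*(-369 + (-¼ - 5/8*(-33))) = -59*(-369 + (-¼ + 165/8)) = -59*(-369 + 163/8) = -59*(-2789/8) = 164551/8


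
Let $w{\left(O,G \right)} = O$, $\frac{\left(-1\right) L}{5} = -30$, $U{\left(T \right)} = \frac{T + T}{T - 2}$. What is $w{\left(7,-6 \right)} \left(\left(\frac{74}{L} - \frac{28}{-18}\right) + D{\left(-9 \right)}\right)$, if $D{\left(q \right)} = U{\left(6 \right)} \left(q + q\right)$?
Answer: $- \frac{81823}{225} \approx -363.66$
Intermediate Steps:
$U{\left(T \right)} = \frac{2 T}{-2 + T}$
$L = 150$ ($L = \left(-5\right) \left(-30\right) = 150$)
$D{\left(q \right)} = 6 q$ ($D{\left(q \right)} = 2 \cdot 6 \frac{1}{-2 + 6} \left(q + q\right) = 2 \cdot 6 \cdot \frac{1}{4} \cdot 2 q = 3 \cdot 2 q = 6 q$)
$w{\left(7,-6 \right)} \left(\left(\frac{74}{L} - \frac{28}{-18}\right) + D{\left(-9 \right)}\right) = 7 \left(\left(\frac{74}{150} - \frac{28}{-18}\right) + 6 \left(-9\right)\right) = 7 \left(\left(74 \cdot \frac{1}{150} - - \frac{14}{9}\right) - 54\right) = 7 \left(\left(\frac{37}{75} + \frac{14}{9}\right) - 54\right) = 7 \left(\frac{461}{225} - 54\right) = 7 \left(- \frac{11689}{225}\right) = - \frac{81823}{225}$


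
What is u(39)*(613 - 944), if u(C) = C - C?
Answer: 0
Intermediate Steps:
u(C) = 0
u(39)*(613 - 944) = 0*(613 - 944) = 0*(-331) = 0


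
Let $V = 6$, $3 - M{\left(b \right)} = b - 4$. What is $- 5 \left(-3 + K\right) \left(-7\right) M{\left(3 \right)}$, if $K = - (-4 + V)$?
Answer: $-700$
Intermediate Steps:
$M{\left(b \right)} = 7 - b$ ($M{\left(b \right)} = 3 - \left(b - 4\right) = 3 - \left(-4 + b\right) = 7 - b$)
$K = -2$ ($K = - (-4 + 6) = \left(-1\right) 2 = -2$)
$- 5 \left(-3 + K\right) \left(-7\right) M{\left(3 \right)} = - 5 \left(-3 - 2\right) \left(-7\right) \left(7 - 3\right) = \left(-5\right) \left(-5\right) \left(-7\right) \left(7 - 3\right) = 25 \left(-7\right) 4 = \left(-175\right) 4 = -700$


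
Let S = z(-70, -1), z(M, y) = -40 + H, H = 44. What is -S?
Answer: -4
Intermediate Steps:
z(M, y) = 4 (z(M, y) = -40 + 44 = 4)
S = 4
-S = -1*4 = -4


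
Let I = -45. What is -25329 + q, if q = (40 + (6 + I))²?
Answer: -25328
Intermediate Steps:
q = 1 (q = (40 + (6 - 45))² = (40 - 39)² = 1² = 1)
-25329 + q = -25329 + 1 = -25328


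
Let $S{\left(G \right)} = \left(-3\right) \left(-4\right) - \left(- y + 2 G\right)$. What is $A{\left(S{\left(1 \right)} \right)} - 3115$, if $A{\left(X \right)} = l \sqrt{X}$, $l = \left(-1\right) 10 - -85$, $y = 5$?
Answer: $-3115 + 75 \sqrt{15} \approx -2824.5$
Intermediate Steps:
$l = 75$ ($l = -10 + 85 = 75$)
$S{\left(G \right)} = 17 - 2 G$ ($S{\left(G \right)} = \left(-3\right) \left(-4\right) - \left(-5 + 2 G\right) = 12 - \left(-5 + 2 G\right) = 17 - 2 G$)
$A{\left(X \right)} = 75 \sqrt{X}$
$A{\left(S{\left(1 \right)} \right)} - 3115 = 75 \sqrt{17 - 2} - 3115 = 75 \sqrt{15} - 3115 = -3115 + 75 \sqrt{15}$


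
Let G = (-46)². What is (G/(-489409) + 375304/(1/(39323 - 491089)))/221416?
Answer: -20744773439381373/27090745786 ≈ -7.6575e+5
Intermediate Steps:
G = 2116
(G/(-489409) + 375304/(1/(39323 - 491089)))/221416 = (2116/(-489409) + 375304/(1/(39323 - 491089)))/221416 = (2116*(-1/489409) + 375304/(1/(-451766)))*(1/221416) = (-2116/489409 + 375304/(-1/451766))*(1/221416) = (-2116/489409 + 375304*(-451766))*(1/221416) = (-2116/489409 - 169549586864)*(1/221416) = -82979093757525492/489409*1/221416 = -20744773439381373/27090745786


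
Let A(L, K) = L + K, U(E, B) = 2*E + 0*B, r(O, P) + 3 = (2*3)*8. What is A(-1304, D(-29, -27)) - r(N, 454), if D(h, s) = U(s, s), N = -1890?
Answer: -1403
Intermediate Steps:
r(O, P) = 45 (r(O, P) = -3 + (2*3)*8 = -3 + 6*8 = -3 + 48 = 45)
U(E, B) = 2*E (U(E, B) = 2*E + 0 = 2*E)
D(h, s) = 2*s
A(L, K) = K + L
A(-1304, D(-29, -27)) - r(N, 454) = (2*(-27) - 1304) - 1*45 = (-54 - 1304) - 45 = -1358 - 45 = -1403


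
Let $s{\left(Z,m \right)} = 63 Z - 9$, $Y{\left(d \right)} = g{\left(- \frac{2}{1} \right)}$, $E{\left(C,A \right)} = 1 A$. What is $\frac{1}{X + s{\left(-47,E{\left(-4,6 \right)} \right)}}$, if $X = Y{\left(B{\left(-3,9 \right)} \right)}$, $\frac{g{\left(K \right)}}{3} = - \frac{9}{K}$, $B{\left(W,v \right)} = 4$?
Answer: $- \frac{2}{5913} \approx -0.00033824$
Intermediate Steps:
$g{\left(K \right)} = - \frac{27}{K}$ ($g{\left(K \right)} = 3 \left(- \frac{9}{K}\right) = - \frac{27}{K}$)
$E{\left(C,A \right)} = A$
$Y{\left(d \right)} = \frac{27}{2}$ ($Y{\left(d \right)} = - \frac{27}{\left(-2\right) 1^{-1}} = - \frac{27}{\left(-2\right) 1} = - \frac{27}{-2} = \left(-27\right) \left(- \frac{1}{2}\right) = \frac{27}{2}$)
$X = \frac{27}{2} \approx 13.5$
$s{\left(Z,m \right)} = -9 + 63 Z$
$\frac{1}{X + s{\left(-47,E{\left(-4,6 \right)} \right)}} = \frac{1}{\frac{27}{2} + \left(-9 + 63 \left(-47\right)\right)} = \frac{1}{\frac{27}{2} - 2970} = \frac{1}{- \frac{5913}{2}} = - \frac{2}{5913}$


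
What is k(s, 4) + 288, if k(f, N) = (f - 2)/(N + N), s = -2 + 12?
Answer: 289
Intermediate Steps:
s = 10
k(f, N) = (-2 + f)/(2*N) (k(f, N) = (-2 + f)/((2*N)) = (-2 + f)*(1/(2*N)) = (-2 + f)/(2*N))
k(s, 4) + 288 = (1/2)*(-2 + 10)/4 + 288 = (1/2)*(1/4)*8 + 288 = 1 + 288 = 289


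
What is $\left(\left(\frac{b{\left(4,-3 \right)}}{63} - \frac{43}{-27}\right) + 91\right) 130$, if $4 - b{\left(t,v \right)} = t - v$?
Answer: $\frac{2273830}{189} \approx 12031.0$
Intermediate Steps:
$b{\left(t,v \right)} = 4 + v - t$ ($b{\left(t,v \right)} = 4 - \left(t - v\right) = 4 + v - t$)
$\left(\left(\frac{b{\left(4,-3 \right)}}{63} - \frac{43}{-27}\right) + 91\right) 130 = \left(\left(\frac{4 - 3 - 4}{63} - \frac{43}{-27}\right) + 91\right) 130 = \left(\left(\left(4 - 3 - 4\right) \frac{1}{63} - - \frac{43}{27}\right) + 91\right) 130 = \left(\left(\left(-3\right) \frac{1}{63} + \frac{43}{27}\right) + 91\right) 130 = \left(\left(- \frac{1}{21} + \frac{43}{27}\right) + 91\right) 130 = \left(\frac{292}{189} + 91\right) 130 = \frac{17491}{189} \cdot 130 = \frac{2273830}{189}$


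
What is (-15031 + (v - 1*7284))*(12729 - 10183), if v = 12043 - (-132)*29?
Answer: -16406424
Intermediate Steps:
v = 15871 (v = 12043 - 1*(-3828) = 12043 + 3828 = 15871)
(-15031 + (v - 1*7284))*(12729 - 10183) = (-15031 + (15871 - 1*7284))*(12729 - 10183) = (-15031 + (15871 - 7284))*2546 = (-15031 + 8587)*2546 = -6444*2546 = -16406424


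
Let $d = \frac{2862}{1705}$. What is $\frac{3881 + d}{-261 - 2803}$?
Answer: $- \frac{6619967}{5224120} \approx -1.2672$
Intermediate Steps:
$d = \frac{2862}{1705}$ ($d = 2862 \cdot \frac{1}{1705} = \frac{2862}{1705} \approx 1.6786$)
$\frac{3881 + d}{-261 - 2803} = \frac{3881 + \frac{2862}{1705}}{-261 - 2803} = \frac{6619967}{1705 \left(-3064\right)} = \frac{6619967}{1705} \left(- \frac{1}{3064}\right) = - \frac{6619967}{5224120}$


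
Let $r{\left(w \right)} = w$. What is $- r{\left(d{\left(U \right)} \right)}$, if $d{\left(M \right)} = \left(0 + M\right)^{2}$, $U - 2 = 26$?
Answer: $-784$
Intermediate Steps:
$U = 28$ ($U = 2 + 26 = 28$)
$d{\left(M \right)} = M^{2}$
$- r{\left(d{\left(U \right)} \right)} = - 28^{2} = \left(-1\right) 784 = -784$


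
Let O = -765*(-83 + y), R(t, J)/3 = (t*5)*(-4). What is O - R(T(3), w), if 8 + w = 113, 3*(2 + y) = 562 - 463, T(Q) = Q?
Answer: 39960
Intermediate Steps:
y = 31 (y = -2 + (562 - 463)/3 = -2 + (1/3)*99 = -2 + 33 = 31)
w = 105 (w = -8 + 113 = 105)
R(t, J) = -60*t (R(t, J) = 3*((t*5)*(-4)) = 3*((5*t)*(-4)) = 3*(-20*t) = -60*t)
O = 39780 (O = -765*(-83 + 31) = -765*(-52) = 39780)
O - R(T(3), w) = 39780 - (-60)*3 = 39780 - 1*(-180) = 39780 + 180 = 39960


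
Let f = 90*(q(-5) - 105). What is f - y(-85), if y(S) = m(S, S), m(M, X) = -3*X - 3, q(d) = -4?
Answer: -10062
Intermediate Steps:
m(M, X) = -3 - 3*X
y(S) = -3 - 3*S
f = -9810 (f = 90*(-4 - 105) = 90*(-109) = -9810)
f - y(-85) = -9810 - (-3 - 3*(-85)) = -9810 - (-3 + 255) = -9810 - 1*252 = -9810 - 252 = -10062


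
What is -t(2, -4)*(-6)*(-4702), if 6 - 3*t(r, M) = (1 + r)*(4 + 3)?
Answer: 141060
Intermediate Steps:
t(r, M) = -1/3 - 7*r/3 (t(r, M) = 2 - (1 + r)*(4 + 3)/3 = 2 - (1 + r)*7/3 = 2 - (7 + 7*r)/3 = 2 + (-7/3 - 7*r/3) = -1/3 - 7*r/3)
-t(2, -4)*(-6)*(-4702) = -(-1/3 - 7/3*2)*(-6)*(-4702) = -(-1/3 - 14/3)*(-6)*(-4702) = -(-5)*(-6)*(-4702) = -1*30*(-4702) = -30*(-4702) = 141060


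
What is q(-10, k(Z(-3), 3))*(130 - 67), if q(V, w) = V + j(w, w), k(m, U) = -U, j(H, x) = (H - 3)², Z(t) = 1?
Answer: 1638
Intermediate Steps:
j(H, x) = (-3 + H)²
q(V, w) = V + (-3 + w)²
q(-10, k(Z(-3), 3))*(130 - 67) = (-10 + (-3 - 1*3)²)*(130 - 67) = (-10 + (-3 - 3)²)*63 = (-10 + (-6)²)*63 = (-10 + 36)*63 = 26*63 = 1638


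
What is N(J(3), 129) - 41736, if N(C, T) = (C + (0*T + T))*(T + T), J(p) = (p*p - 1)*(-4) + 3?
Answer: -15936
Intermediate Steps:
J(p) = 7 - 4*p² (J(p) = (p² - 1)*(-4) + 3 = (-1 + p²)*(-4) + 3 = (4 - 4*p²) + 3 = 7 - 4*p²)
N(C, T) = 2*T*(C + T) (N(C, T) = (C + (0 + T))*(2*T) = (C + T)*(2*T) = 2*T*(C + T))
N(J(3), 129) - 41736 = 2*129*((7 - 4*3²) + 129) - 41736 = 2*129*((7 - 4*9) + 129) - 41736 = 2*129*((7 - 36) + 129) - 41736 = 2*129*(-29 + 129) - 41736 = 2*129*100 - 41736 = 25800 - 41736 = -15936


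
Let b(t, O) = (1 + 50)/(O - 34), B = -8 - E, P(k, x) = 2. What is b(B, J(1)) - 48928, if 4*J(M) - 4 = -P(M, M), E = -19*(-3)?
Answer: -3278278/67 ≈ -48930.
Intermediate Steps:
E = 57
J(M) = 1/2 (J(M) = 1 + (-1*2)/4 = 1 + (1/4)*(-2) = 1 - 1/2 = 1/2)
B = -65 (B = -8 - 1*57 = -8 - 57 = -65)
b(t, O) = 51/(-34 + O)
b(B, J(1)) - 48928 = 51/(-34 + 1/2) - 48928 = 51/(-67/2) - 48928 = 51*(-2/67) - 48928 = -102/67 - 48928 = -3278278/67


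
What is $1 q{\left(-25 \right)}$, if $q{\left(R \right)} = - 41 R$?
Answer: $1025$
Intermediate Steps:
$1 q{\left(-25 \right)} = 1 \left(\left(-41\right) \left(-25\right)\right) = 1 \cdot 1025 = 1025$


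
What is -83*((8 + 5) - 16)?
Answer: 249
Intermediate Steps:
-83*((8 + 5) - 16) = -83*(13 - 16) = -83*(-3) = 249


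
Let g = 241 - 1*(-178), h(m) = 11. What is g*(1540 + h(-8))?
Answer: 649869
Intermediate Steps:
g = 419 (g = 241 + 178 = 419)
g*(1540 + h(-8)) = 419*(1540 + 11) = 419*1551 = 649869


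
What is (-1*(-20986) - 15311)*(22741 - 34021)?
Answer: -64014000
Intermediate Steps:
(-1*(-20986) - 15311)*(22741 - 34021) = (20986 - 15311)*(-11280) = 5675*(-11280) = -64014000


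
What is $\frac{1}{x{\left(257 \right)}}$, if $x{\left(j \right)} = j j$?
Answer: $\frac{1}{66049} \approx 1.514 \cdot 10^{-5}$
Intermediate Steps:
$x{\left(j \right)} = j^{2}$
$\frac{1}{x{\left(257 \right)}} = \frac{1}{257^{2}} = \frac{1}{66049}$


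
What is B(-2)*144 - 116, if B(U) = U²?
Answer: 460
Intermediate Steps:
B(-2)*144 - 116 = (-2)²*144 - 116 = 4*144 - 116 = 576 - 116 = 460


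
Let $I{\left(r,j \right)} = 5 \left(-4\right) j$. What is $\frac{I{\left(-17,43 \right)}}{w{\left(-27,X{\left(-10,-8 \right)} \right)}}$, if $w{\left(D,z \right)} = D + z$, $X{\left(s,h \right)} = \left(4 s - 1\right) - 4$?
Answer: $\frac{215}{18} \approx 11.944$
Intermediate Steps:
$X{\left(s,h \right)} = -5 + 4 s$ ($X{\left(s,h \right)} = \left(-1 + 4 s\right) - 4 = -5 + 4 s$)
$I{\left(r,j \right)} = - 20 j$
$\frac{I{\left(-17,43 \right)}}{w{\left(-27,X{\left(-10,-8 \right)} \right)}} = \frac{\left(-20\right) 43}{-27 + \left(-5 + 4 \left(-10\right)\right)} = - \frac{860}{-27 - 45} = - \frac{860}{-72} = \left(-860\right) \left(- \frac{1}{72}\right) = \frac{215}{18}$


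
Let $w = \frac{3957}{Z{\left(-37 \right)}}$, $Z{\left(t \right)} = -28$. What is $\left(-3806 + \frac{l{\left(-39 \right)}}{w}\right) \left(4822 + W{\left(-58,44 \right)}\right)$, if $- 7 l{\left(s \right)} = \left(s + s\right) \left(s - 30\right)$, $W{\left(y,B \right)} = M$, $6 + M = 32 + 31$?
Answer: $- \frac{24458124502}{1319} \approx -1.8543 \cdot 10^{7}$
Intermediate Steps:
$M = 57$ ($M = -6 + \left(32 + 31\right) = -6 + 63 = 57$)
$W{\left(y,B \right)} = 57$
$l{\left(s \right)} = - \frac{2 s \left(-30 + s\right)}{7}$ ($l{\left(s \right)} = - \frac{\left(s + s\right) \left(s - 30\right)}{7} = - \frac{2 s \left(-30 + s\right)}{7}$)
$w = - \frac{3957}{28}$ ($w = \frac{3957}{-28} = 3957 \left(- \frac{1}{28}\right) = - \frac{3957}{28} \approx -141.32$)
$\left(-3806 + \frac{l{\left(-39 \right)}}{w}\right) \left(4822 + W{\left(-58,44 \right)}\right) = \left(-3806 + \frac{\frac{2}{7} \left(-39\right) \left(30 - -39\right)}{- \frac{3957}{28}}\right) \left(4822 + 57\right) = \left(-3806 + \frac{2}{7} \left(-39\right) \left(30 + 39\right) \left(- \frac{28}{3957}\right)\right) 4879 = \left(-3806 + \frac{2}{7} \left(-39\right) 69 \left(- \frac{28}{3957}\right)\right) 4879 = \left(-3806 - - \frac{7176}{1319}\right) 4879 = \left(-3806 + \frac{7176}{1319}\right) 4879 = \left(- \frac{5012938}{1319}\right) 4879 = - \frac{24458124502}{1319}$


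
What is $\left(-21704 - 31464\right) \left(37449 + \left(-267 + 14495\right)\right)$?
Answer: $-2747562736$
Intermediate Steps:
$\left(-21704 - 31464\right) \left(37449 + \left(-267 + 14495\right)\right) = - 53168 \left(37449 + 14228\right) = \left(-53168\right) 51677 = -2747562736$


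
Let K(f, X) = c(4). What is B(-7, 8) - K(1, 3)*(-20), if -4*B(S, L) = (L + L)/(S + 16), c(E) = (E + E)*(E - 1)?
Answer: 4316/9 ≈ 479.56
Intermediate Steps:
c(E) = 2*E*(-1 + E) (c(E) = (2*E)*(-1 + E) = 2*E*(-1 + E))
K(f, X) = 24 (K(f, X) = 2*4*(-1 + 4) = 2*4*3 = 24)
B(S, L) = -L/(2*(16 + S)) (B(S, L) = -(L + L)/(4*(S + 16)) = -2*L/(4*(16 + S)) = -L/(2*(16 + S)))
B(-7, 8) - K(1, 3)*(-20) = -1*8/(32 + 2*(-7)) - 24*(-20) = -1*8/(32 - 14) - 1*(-480) = -1*8/18 + 480 = -1*8*1/18 + 480 = -4/9 + 480 = 4316/9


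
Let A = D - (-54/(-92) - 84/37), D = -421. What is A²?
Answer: 509334860329/2896804 ≈ 1.7583e+5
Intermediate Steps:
A = -713677/1702 (A = -421 - (-54/(-92) - 84/37) = -421 - (-54*(-1/92) - 84*1/37) = -421 - (27/46 - 84/37) = -421 - 1*(-2865/1702) = -421 + 2865/1702 = -713677/1702 ≈ -419.32)
A² = (-713677/1702)² = 509334860329/2896804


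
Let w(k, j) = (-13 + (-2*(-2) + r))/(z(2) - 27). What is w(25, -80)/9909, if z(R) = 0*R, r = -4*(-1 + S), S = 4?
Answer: 7/89181 ≈ 7.8492e-5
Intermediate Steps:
r = -12 (r = -4*(-1 + 4) = -4*3 = -12)
z(R) = 0
w(k, j) = 7/9 (w(k, j) = (-13 + (-2*(-2) - 12))/(0 - 27) = (-13 + (4 - 12))/(-27) = (-13 - 8)*(-1/27) = -21*(-1/27) = 7/9)
w(25, -80)/9909 = (7/9)/9909 = (7/9)*(1/9909) = 7/89181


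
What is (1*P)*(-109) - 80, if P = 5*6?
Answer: -3350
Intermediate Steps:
P = 30
(1*P)*(-109) - 80 = (1*30)*(-109) - 80 = 30*(-109) - 80 = -3270 - 80 = -3350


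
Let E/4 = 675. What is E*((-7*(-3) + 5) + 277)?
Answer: 818100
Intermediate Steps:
E = 2700 (E = 4*675 = 2700)
E*((-7*(-3) + 5) + 277) = 2700*((-7*(-3) + 5) + 277) = 2700*((21 + 5) + 277) = 2700*(26 + 277) = 2700*303 = 818100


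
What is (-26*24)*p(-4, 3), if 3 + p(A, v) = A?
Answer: 4368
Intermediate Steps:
p(A, v) = -3 + A
(-26*24)*p(-4, 3) = (-26*24)*(-3 - 4) = -624*(-7) = 4368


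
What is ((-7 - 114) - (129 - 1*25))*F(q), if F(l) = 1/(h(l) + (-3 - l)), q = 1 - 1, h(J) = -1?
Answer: 225/4 ≈ 56.250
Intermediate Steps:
q = 0
F(l) = 1/(-4 - l) (F(l) = 1/(-1 + (-3 - l)) = 1/(-4 - l))
((-7 - 114) - (129 - 1*25))*F(q) = ((-7 - 114) - (129 - 1*25))*(-1/(4 + 0)) = (-121 - (129 - 25))*(-1/4) = (-121 - 1*104)*(-1*1/4) = (-121 - 104)*(-1/4) = -225*(-1/4) = 225/4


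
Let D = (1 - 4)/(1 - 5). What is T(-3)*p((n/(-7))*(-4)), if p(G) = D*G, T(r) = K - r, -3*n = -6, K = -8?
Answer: -30/7 ≈ -4.2857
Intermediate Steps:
n = 2 (n = -⅓*(-6) = 2)
D = ¾ (D = -3/(-4) = -3*(-¼) = ¾ ≈ 0.75000)
T(r) = -8 - r
p(G) = 3*G/4
T(-3)*p((n/(-7))*(-4)) = (-8 - 1*(-3))*(3*((2/(-7))*(-4))/4) = (-8 + 3)*(3*((2*(-⅐))*(-4))/4) = -15*(-2/7*(-4))/4 = -15*8/(4*7) = -5*6/7 = -30/7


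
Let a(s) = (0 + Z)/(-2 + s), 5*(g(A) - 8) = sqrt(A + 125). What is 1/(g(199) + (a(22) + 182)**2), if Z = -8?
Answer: 25/824754 ≈ 3.0312e-5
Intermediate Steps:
g(A) = 8 + sqrt(125 + A)/5 (g(A) = 8 + sqrt(A + 125)/5 = 8 + sqrt(125 + A)/5)
a(s) = -8/(-2 + s) (a(s) = (0 - 8)/(-2 + s) = -8/(-2 + s))
1/(g(199) + (a(22) + 182)**2) = 1/((8 + sqrt(125 + 199)/5) + (-8/(-2 + 22) + 182)**2) = 1/((8 + sqrt(324)/5) + (-8/20 + 182)**2) = 1/((8 + (1/5)*18) + (-8*1/20 + 182)**2) = 1/((8 + 18/5) + (-2/5 + 182)**2) = 1/(58/5 + (908/5)**2) = 1/(58/5 + 824464/25) = 1/(824754/25) = 25/824754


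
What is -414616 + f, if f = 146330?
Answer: -268286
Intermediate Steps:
-414616 + f = -414616 + 146330 = -268286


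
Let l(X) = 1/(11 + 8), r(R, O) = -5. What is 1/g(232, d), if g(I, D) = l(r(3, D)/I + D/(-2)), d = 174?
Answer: 19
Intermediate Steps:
l(X) = 1/19
g(I, D) = 1/19
1/g(232, d) = 1/(1/19) = 19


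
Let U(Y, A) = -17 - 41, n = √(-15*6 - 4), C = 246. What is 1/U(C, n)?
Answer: -1/58 ≈ -0.017241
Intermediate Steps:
n = I*√94 (n = √(-90 - 4) = √(-94) = I*√94 ≈ 9.6954*I)
U(Y, A) = -58
1/U(C, n) = 1/(-58) = -1/58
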